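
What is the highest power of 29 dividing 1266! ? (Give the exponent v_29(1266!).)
v_29(1266!) = 44

Legendre's formula: v_p(n!) = Σ_{k ≥ 1} ⌊n / p^k⌋. For p = 29, n = 1266, the terms are:
  ⌊1266/29^1⌋ = ⌊1266/29⌋ = 43
  ⌊1266/29^2⌋ = ⌊1266/841⌋ = 1
(the next term ⌊1266/29^3⌋ = 0, terminating the sum). Summing: v_29(1266!) = 43 + 1 = 44.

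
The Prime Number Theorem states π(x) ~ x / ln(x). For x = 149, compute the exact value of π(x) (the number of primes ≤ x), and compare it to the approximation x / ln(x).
π(149) = 35;  x/ln(x) ≈ 29.78;  relative error ≈ 14.92%.

Directly count primes up to 149: π(149) = 35. The PNT approximation gives 149/ln(149) ≈ 149/5.00395 ≈ 29.78. Relative error (π(x) − x/ln(x)) / π(x) ≈ 14.92%; the approximation is known to undercount slightly (Li(x) is a better estimate).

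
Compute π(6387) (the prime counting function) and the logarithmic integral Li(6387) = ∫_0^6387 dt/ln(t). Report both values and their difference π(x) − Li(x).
π(6387) = 832;  Li(6387) ≈ 844.74;  π(x) − Li(x) ≈ -12.74.

Direct count of primes ≤ 6387 gives π(6387) = 832. Numerical evaluation of the logarithmic integral gives Li(6387) ≈ 844.74. The difference π(x) − Li(x) ≈ -12.74 is typically negative for small/moderate x (Li(x) overestimates), though Littlewood's theorem shows this sign changes infinitely often.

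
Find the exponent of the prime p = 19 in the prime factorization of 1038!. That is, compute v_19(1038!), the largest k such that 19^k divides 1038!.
v_19(1038!) = 56

Legendre's formula: v_p(n!) = Σ_{k ≥ 1} ⌊n / p^k⌋. For p = 19, n = 1038, the terms are:
  ⌊1038/19^1⌋ = ⌊1038/19⌋ = 54
  ⌊1038/19^2⌋ = ⌊1038/361⌋ = 2
(the next term ⌊1038/19^3⌋ = 0, terminating the sum). Summing: v_19(1038!) = 54 + 2 = 56.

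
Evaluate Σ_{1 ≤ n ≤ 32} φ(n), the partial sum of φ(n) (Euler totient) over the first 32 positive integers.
Σ_{n ≤ 32} φ(n) = 324

Compute φ(n) for each 1 ≤ n ≤ 32: φ(1) = 1, φ(2) = 1, φ(3) = 2, φ(4) = 2, φ(5) = 4, φ(6) = 2, φ(7) = 6, φ(8) = 4, φ(9) = 6, φ(10) = 4, φ(11) = 10, φ(12) = 4, φ(13) = 12, φ(14) = 6, φ(15) = 8, φ(16) = 8, φ(17) = 16, φ(18) = 6, φ(19) = 18, φ(20) = 8, φ(21) = 12, φ(22) = 10, φ(23) = 22, φ(24) = 8, φ(25) = 20, φ(26) = 12, φ(27) = 18, φ(28) = 12, φ(29) = 28, φ(30) = 8, φ(31) = 30, φ(32) = 16. Summing all 32 values: 324. (Average order: Σ_{n ≤ x} φ(n) ~ (3/π²) x². For x = 32, (3/π²)·32² ≈ 311.26.)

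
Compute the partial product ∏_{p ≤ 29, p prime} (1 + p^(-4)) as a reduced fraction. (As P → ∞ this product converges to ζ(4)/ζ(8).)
∏ = 408418518091992985088034449701042208/378893302350878356551852293056730625

The primes p ≤ 29 are [2, 3, 5, 7, 11, 13, 17, 19, 23, 29]. For each, (1 + 1/p^4) = (p^4 + 1)/p^4. Multiplying these fractions over p ∈ [2, 3, 5, 7, 11, 13, 17, 19, 23, 29] gives 408418518091992985088034449701042208/378893302350878356551852293056730625. (In the limit P → ∞ this tends to ζ(4)/ζ(8).)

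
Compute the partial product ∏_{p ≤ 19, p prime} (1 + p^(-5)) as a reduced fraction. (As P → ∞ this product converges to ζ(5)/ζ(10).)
∏ = 405833785877367637916288/391770333462674252324875

The primes p ≤ 19 are [2, 3, 5, 7, 11, 13, 17, 19]. For each, (1 + 1/p^5) = (p^5 + 1)/p^5. Multiplying these fractions over p ∈ [2, 3, 5, 7, 11, 13, 17, 19] gives 405833785877367637916288/391770333462674252324875. (In the limit P → ∞ this tends to ζ(5)/ζ(10).)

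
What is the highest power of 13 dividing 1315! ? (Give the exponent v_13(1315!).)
v_13(1315!) = 108

Legendre's formula: v_p(n!) = Σ_{k ≥ 1} ⌊n / p^k⌋. For p = 13, n = 1315, the terms are:
  ⌊1315/13^1⌋ = ⌊1315/13⌋ = 101
  ⌊1315/13^2⌋ = ⌊1315/169⌋ = 7
(the next term ⌊1315/13^3⌋ = 0, terminating the sum). Summing: v_13(1315!) = 101 + 7 = 108.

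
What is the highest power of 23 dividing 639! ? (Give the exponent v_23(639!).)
v_23(639!) = 28

Legendre's formula: v_p(n!) = Σ_{k ≥ 1} ⌊n / p^k⌋. For p = 23, n = 639, the terms are:
  ⌊639/23^1⌋ = ⌊639/23⌋ = 27
  ⌊639/23^2⌋ = ⌊639/529⌋ = 1
(the next term ⌊639/23^3⌋ = 0, terminating the sum). Summing: v_23(639!) = 27 + 1 = 28.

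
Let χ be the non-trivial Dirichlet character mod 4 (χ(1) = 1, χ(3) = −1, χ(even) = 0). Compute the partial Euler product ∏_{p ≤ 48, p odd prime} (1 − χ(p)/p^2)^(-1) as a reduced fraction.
∏ = 114726379539814929565547/125247697987829760000000

The odd primes p ≤ 48 are [3, 5, 7, 11, 13, 17, 19, 23, 29, 31, 37, 41, 43, 47]. For each, χ(p) = 1 if p ≡ 1 mod 4, χ(p) = −1 if p ≡ 3 mod 4. Taking (1 − χ(p)/p^2)^(-1) = p^2/(p^2 − χ(p)): (1 − (-1)/3^2)^(-1) · (1 − (1)/5^2)^(-1) · (1 − (-1)/7^2)^(-1) · (1 − (-1)/11^2)^(-1) · (1 − (1)/13^2)^(-1) · (1 − (1)/17^2)^(-1) · (1 − (-1)/19^2)^(-1) · (1 − (-1)/23^2)^(-1) · (1 − (1)/29^2)^(-1) · (1 − (-1)/31^2)^(-1) · (1 − (1)/37^2)^(-1) · (1 − (1)/41^2)^(-1) · (1 − (-1)/43^2)^(-1) · (1 − (-1)/47^2)^(-1) = 114726379539814929565547/125247697987829760000000.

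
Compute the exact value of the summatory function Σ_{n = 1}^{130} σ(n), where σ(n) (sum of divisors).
Σ_{n ≤ 130} σ(n) = 13963

Compute σ(n) for each 1 ≤ n ≤ 130: σ(1) = 1, σ(2) = 3, σ(3) = 4, σ(4) = 7, σ(5) = 6, σ(6) = 12, σ(7) = 8, σ(8) = 15, σ(9) = 13, σ(10) = 18, σ(11) = 12, σ(12) = 28, σ(13) = 14, σ(14) = 24, σ(15) = 24, σ(16) = 31, σ(17) = 18, σ(18) = 39, σ(19) = 20, σ(20) = 42, σ(21) = 32, σ(22) = 36, σ(23) = 24, σ(24) = 60, σ(25) = 31, σ(26) = 42, σ(27) = 40, σ(28) = 56, σ(29) = 30, σ(30) = 72, σ(31) = 32, σ(32) = 63, σ(33) = 48, σ(34) = 54, σ(35) = 48, σ(36) = 91, σ(37) = 38, σ(38) = 60, σ(39) = 56, σ(40) = 90, σ(41) = 42, σ(42) = 96, σ(43) = 44, σ(44) = 84, σ(45) = 78, σ(46) = 72, σ(47) = 48, σ(48) = 124, σ(49) = 57, σ(50) = 93, σ(51) = 72, σ(52) = 98, σ(53) = 54, σ(54) = 120, σ(55) = 72, σ(56) = 120, σ(57) = 80, σ(58) = 90, σ(59) = 60, σ(60) = 168, σ(61) = 62, σ(62) = 96, σ(63) = 104, σ(64) = 127, σ(65) = 84, σ(66) = 144, σ(67) = 68, σ(68) = 126, σ(69) = 96, σ(70) = 144, σ(71) = 72, σ(72) = 195, σ(73) = 74, σ(74) = 114, σ(75) = 124, σ(76) = 140, σ(77) = 96, σ(78) = 168, σ(79) = 80, σ(80) = 186, σ(81) = 121, σ(82) = 126, σ(83) = 84, σ(84) = 224, σ(85) = 108, σ(86) = 132, σ(87) = 120, σ(88) = 180, σ(89) = 90, σ(90) = 234, σ(91) = 112, σ(92) = 168, σ(93) = 128, σ(94) = 144, σ(95) = 120, σ(96) = 252, σ(97) = 98, σ(98) = 171, σ(99) = 156, σ(100) = 217, σ(101) = 102, σ(102) = 216, σ(103) = 104, σ(104) = 210, σ(105) = 192, σ(106) = 162, σ(107) = 108, σ(108) = 280, σ(109) = 110, σ(110) = 216, σ(111) = 152, σ(112) = 248, σ(113) = 114, σ(114) = 240, σ(115) = 144, σ(116) = 210, σ(117) = 182, σ(118) = 180, σ(119) = 144, σ(120) = 360, σ(121) = 133, σ(122) = 186, σ(123) = 168, σ(124) = 224, σ(125) = 156, σ(126) = 312, σ(127) = 128, σ(128) = 255, σ(129) = 176, σ(130) = 252. Summing all 130 values: 13963. (Average order: Σ_{n ≤ x} σ(n) ~ (π²/12) x². For x = 130, (π²/12)·130² ≈ 13899.69.)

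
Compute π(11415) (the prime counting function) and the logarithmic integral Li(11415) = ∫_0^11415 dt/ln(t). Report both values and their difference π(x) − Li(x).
π(11415) = 1377;  Li(11415) ≈ 1398.65;  π(x) − Li(x) ≈ -21.65.

Direct count of primes ≤ 11415 gives π(11415) = 1377. Numerical evaluation of the logarithmic integral gives Li(11415) ≈ 1398.65. The difference π(x) − Li(x) ≈ -21.65 is typically negative for small/moderate x (Li(x) overestimates), though Littlewood's theorem shows this sign changes infinitely often.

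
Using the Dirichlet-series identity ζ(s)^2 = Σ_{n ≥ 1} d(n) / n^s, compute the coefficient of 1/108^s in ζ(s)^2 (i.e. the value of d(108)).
d(108) = 12

ζ(s)^2 = (Σ 1/m^s)(Σ 1/k^s). The coefficient of 1/n^s in the product is the number of ordered pairs (m, k) with mk = n, which equals d(n). For n = 108, divisors are [1, 2, 3, 4, 6, 9, 12, 18, 27, 36, 54, 108], so d(108) = 12.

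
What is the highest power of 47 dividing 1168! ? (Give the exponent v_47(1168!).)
v_47(1168!) = 24

Legendre's formula: v_p(n!) = Σ_{k ≥ 1} ⌊n / p^k⌋. For p = 47, n = 1168, the terms are:
  ⌊1168/47^1⌋ = ⌊1168/47⌋ = 24
(the next term ⌊1168/47^2⌋ = 0, terminating the sum). Summing: v_47(1168!) = 24 = 24.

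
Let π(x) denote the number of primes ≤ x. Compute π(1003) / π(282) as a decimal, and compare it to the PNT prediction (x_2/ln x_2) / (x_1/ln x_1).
π(1003)/π(282) = 168/60 ≈ 2.8000;  PNT prediction ≈ 2.9037.

π(282) = 60 and π(1003) = 168, so π(1003)/π(282) ≈ 2.8000. The PNT-predicted ratio is (1003/ln(1003)) / (282/ln(282)) ≈ 2.9037. The two agree to within a few percent, as expected.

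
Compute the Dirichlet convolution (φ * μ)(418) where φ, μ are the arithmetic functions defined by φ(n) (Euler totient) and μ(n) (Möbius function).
(φ * μ)(418) = 0

Divisors of 418: [1, 2, 11, 19, 22, 38, 209, 418]. For each d | 418:
  d = 1: φ(1) · μ(418/1) = 1 · -1 = -1
  d = 2: φ(2) · μ(418/2) = 1 · 1 = 1
  d = 11: φ(11) · μ(418/11) = 10 · 1 = 10
  d = 19: φ(19) · μ(418/19) = 18 · 1 = 18
  d = 22: φ(22) · μ(418/22) = 10 · -1 = -10
  d = 38: φ(38) · μ(418/38) = 18 · -1 = -18
  d = 209: φ(209) · μ(418/209) = 180 · -1 = -180
  d = 418: φ(418) · μ(418/418) = 180 · 1 = 180
Summing: (φ * μ)(418) = -1 + 1 + 10 + 18 + -10 + -18 + -180 + 180 = 0.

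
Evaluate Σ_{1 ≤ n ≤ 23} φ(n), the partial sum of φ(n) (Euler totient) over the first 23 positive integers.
Σ_{n ≤ 23} φ(n) = 172

Compute φ(n) for each 1 ≤ n ≤ 23: φ(1) = 1, φ(2) = 1, φ(3) = 2, φ(4) = 2, φ(5) = 4, φ(6) = 2, φ(7) = 6, φ(8) = 4, φ(9) = 6, φ(10) = 4, φ(11) = 10, φ(12) = 4, φ(13) = 12, φ(14) = 6, φ(15) = 8, φ(16) = 8, φ(17) = 16, φ(18) = 6, φ(19) = 18, φ(20) = 8, φ(21) = 12, φ(22) = 10, φ(23) = 22. Summing all 23 values: 172. (Average order: Σ_{n ≤ x} φ(n) ~ (3/π²) x². For x = 23, (3/π²)·23² ≈ 160.80.)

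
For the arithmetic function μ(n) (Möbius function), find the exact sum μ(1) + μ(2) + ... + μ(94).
Σ_{n ≤ 94} μ(n) = 1

Compute μ(n) for each 1 ≤ n ≤ 94: μ(1) = 1, μ(2) = -1, μ(3) = -1, μ(4) = 0, μ(5) = -1, μ(6) = 1, μ(7) = -1, μ(8) = 0, μ(9) = 0, μ(10) = 1, μ(11) = -1, μ(12) = 0, μ(13) = -1, μ(14) = 1, μ(15) = 1, μ(16) = 0, μ(17) = -1, μ(18) = 0, μ(19) = -1, μ(20) = 0, μ(21) = 1, μ(22) = 1, μ(23) = -1, μ(24) = 0, μ(25) = 0, μ(26) = 1, μ(27) = 0, μ(28) = 0, μ(29) = -1, μ(30) = -1, μ(31) = -1, μ(32) = 0, μ(33) = 1, μ(34) = 1, μ(35) = 1, μ(36) = 0, μ(37) = -1, μ(38) = 1, μ(39) = 1, μ(40) = 0, μ(41) = -1, μ(42) = -1, μ(43) = -1, μ(44) = 0, μ(45) = 0, μ(46) = 1, μ(47) = -1, μ(48) = 0, μ(49) = 0, μ(50) = 0, μ(51) = 1, μ(52) = 0, μ(53) = -1, μ(54) = 0, μ(55) = 1, μ(56) = 0, μ(57) = 1, μ(58) = 1, μ(59) = -1, μ(60) = 0, μ(61) = -1, μ(62) = 1, μ(63) = 0, μ(64) = 0, μ(65) = 1, μ(66) = -1, μ(67) = -1, μ(68) = 0, μ(69) = 1, μ(70) = -1, μ(71) = -1, μ(72) = 0, μ(73) = -1, μ(74) = 1, μ(75) = 0, μ(76) = 0, μ(77) = 1, μ(78) = -1, μ(79) = -1, μ(80) = 0, μ(81) = 0, μ(82) = 1, μ(83) = -1, μ(84) = 0, μ(85) = 1, μ(86) = 1, μ(87) = 1, μ(88) = 0, μ(89) = -1, μ(90) = 0, μ(91) = 1, μ(92) = 0, μ(93) = 1, μ(94) = 1. Summing all 94 values: 1. (Mertens function M(x) = Σ_{n ≤ x} μ(n); on average M(x) should be small (PNT ⟺ M(x) = o(x)).)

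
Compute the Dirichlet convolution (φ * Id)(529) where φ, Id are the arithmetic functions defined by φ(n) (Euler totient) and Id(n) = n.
(φ * Id)(529) = 1541

Divisors of 529: [1, 23, 529]. For each d | 529:
  d = 1: φ(1) · Id(529/1) = 1 · 529 = 529
  d = 23: φ(23) · Id(529/23) = 22 · 23 = 506
  d = 529: φ(529) · Id(529/529) = 506 · 1 = 506
Summing: (φ * Id)(529) = 529 + 506 + 506 = 1541.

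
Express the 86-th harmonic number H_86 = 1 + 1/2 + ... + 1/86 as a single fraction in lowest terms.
H_86 = 3698356445237207772956045432953649519/734184632222154704090370027645633600

Direct summation: H_86 = 1 + 1/2 + ... + 1/86. The least common denominator is lcm(1, ..., 86) = 8076030954443701744994070304101969600; over this denominator the numerator is 8076030954443701744994070304101969600 + 4038015477221850872497035152050984800 + 2692010318147900581664690101367323200 + 2019007738610925436248517576025492400 + 1615206190888740348998814060820393920 + 1346005159073950290832345050683661600 + 1153718707777671677856295757728852800 + 1009503869305462718124258788012746200 + 897336772715966860554896700455774400 + 807603095444370174499407030410196960 + 734184632222154704090370027645633600 + 673002579536975145416172525341830800 + 621233150341823211153390023392459200 + 576859353888835838928147878864426400 + 538402063629580116332938020273464640 + 504751934652731359062129394006373100 + 475060644379041279117298253182468800 + 448668386357983430277448350227887200 + 425054260760194828683898437057998400 + 403801547722185087249703515205098480 + 384572902592557225952098585909617600 + 367092316111077352045185013822816800 + 351131780627987032391046534960955200 + 336501289768487572708086262670915400 + 323041238177748069799762812164078784 + 310616575170911605576695011696229600 + 299112257571988953518298900151924800 + 288429676944417919464073939432213200 + 278483826015300060172209320831102400 + 269201031814790058166469010136732320 + 260517127562700056290131300132321600 + 252375967326365679531064697003186550 + 244728210740718234696790009215211200 + 237530322189520639558649126591234400 + 230743741555534335571259151545770560 + 224334193178991715138724175113943600 + 218271106876856803918758656867620800 + 212527130380097414341949218528999200 + 207077716780607737051130007797486400 + 201900773861092543624851757602549240 + 196976364742529310853513909856145600 + 192286451296278612976049292954808800 + 187814673359155854534745821025627200 + 183546158055538676022592506911408400 + 179467354543193372110979340091154880 + 175565890313993516195523267480477600 + 171830445839227696702001495831956800 + 168250644884243786354043131335457700 + 164816958253953096836613679675550400 + 161520619088874034899881406082039392 + 158353548126347093039099417727489600 + 155308287585455802788347505848114800 + 152377942536673617830076798190603200 + 149556128785994476759149450075962400 + 146836926444430940818074005529126720 + 144214838472208959732036969716106600 + 141684753586731609561299479019332800 + 139241913007650030086104660415551200 + 136881880583791554999899496679694400 + 134600515907395029083234505068366160 + 132393950072847569590066726296753600 + 130258563781350028145065650066160800 + 128190967530852408650699528636539200 + 126187983663182839765532348501593275 + 124246630068364642230678004678491840 + 122364105370359117348395004607605600 + 120537775439458234999911497076148800 + 118765161094760319779324563295617200 + 117043926875995677463682178320318400 + 115371870777767167785629575772885280 + 113746914851319742887240426818337600 + 112167096589495857569362087556971800 + 110630561019776736232795483617835200 + 109135553438428401959379328433810400 + 107680412725916023266587604054692928 + 106263565190048707170974609264499600 + 104883518888879243441481432520804800 + 103538858390303868525565003898743200 + 102228239929667110696127472203822400 + 100950386930546271812425878801274620 + 99704085857329651172766300050641600 + 98488182371264655426756954928072800 + 97301577764381948734868316916891200 + 96143225648139306488024646477404400 + 95012128875808255823459650636493760 + 93907336679577927267372910512813600 = 40681920897609285502516499762490144709, so H_86 = 40681920897609285502516499762490144709/8076030954443701744994070304101969600; reducing by gcd(40681920897609285502516499762490144709, 8076030954443701744994070304101969600) = 11 gives 3698356445237207772956045432953649519/734184632222154704090370027645633600 ≈ 5.03737. (The PNT-adjacent estimate ln(86) + γ ≈ 5.03156 matches within O(1/n).)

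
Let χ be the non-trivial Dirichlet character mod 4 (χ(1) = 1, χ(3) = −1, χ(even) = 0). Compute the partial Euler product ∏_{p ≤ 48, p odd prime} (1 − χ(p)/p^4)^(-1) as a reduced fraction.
∏ = 424022009220093808147330044599350686845258380222853/428762185161728930691534489551822091105495385374720

The odd primes p ≤ 48 are [3, 5, 7, 11, 13, 17, 19, 23, 29, 31, 37, 41, 43, 47]. For each, χ(p) = 1 if p ≡ 1 mod 4, χ(p) = −1 if p ≡ 3 mod 4. Taking (1 − χ(p)/p^4)^(-1) = p^4/(p^4 − χ(p)): (1 − (-1)/3^4)^(-1) · (1 − (1)/5^4)^(-1) · (1 − (-1)/7^4)^(-1) · (1 − (-1)/11^4)^(-1) · (1 − (1)/13^4)^(-1) · (1 − (1)/17^4)^(-1) · (1 − (-1)/19^4)^(-1) · (1 − (-1)/23^4)^(-1) · (1 − (1)/29^4)^(-1) · (1 − (-1)/31^4)^(-1) · (1 − (1)/37^4)^(-1) · (1 − (1)/41^4)^(-1) · (1 − (-1)/43^4)^(-1) · (1 − (-1)/47^4)^(-1) = 424022009220093808147330044599350686845258380222853/428762185161728930691534489551822091105495385374720.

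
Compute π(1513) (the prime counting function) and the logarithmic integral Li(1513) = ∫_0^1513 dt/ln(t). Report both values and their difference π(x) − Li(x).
π(1513) = 240;  Li(1513) ≈ 249.59;  π(x) − Li(x) ≈ -9.59.

Direct count of primes ≤ 1513 gives π(1513) = 240. Numerical evaluation of the logarithmic integral gives Li(1513) ≈ 249.59. The difference π(x) − Li(x) ≈ -9.59 is typically negative for small/moderate x (Li(x) overestimates), though Littlewood's theorem shows this sign changes infinitely often.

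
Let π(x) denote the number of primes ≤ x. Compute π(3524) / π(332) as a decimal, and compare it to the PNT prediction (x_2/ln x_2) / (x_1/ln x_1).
π(3524)/π(332) = 491/67 ≈ 7.3284;  PNT prediction ≈ 7.5445.

π(332) = 67 and π(3524) = 491, so π(3524)/π(332) ≈ 7.3284. The PNT-predicted ratio is (3524/ln(3524)) / (332/ln(332)) ≈ 7.5445. The two agree to within a few percent, as expected.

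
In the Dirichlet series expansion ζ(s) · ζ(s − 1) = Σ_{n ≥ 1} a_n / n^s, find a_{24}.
σ(24) = 60

In the product (Σ m^0/m^s)(Σ k / k^s) = Σ (Σ_{d | n} d) / n^s, the coefficient of 1/n^s is σ(n) = Σ_{d | n} d. For n = 24, divisors are [1, 2, 3, 4, 6, 8, 12, 24]; summing: σ(24) = 60.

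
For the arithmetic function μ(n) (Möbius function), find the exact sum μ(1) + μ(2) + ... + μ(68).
Σ_{n ≤ 68} μ(n) = -2

Compute μ(n) for each 1 ≤ n ≤ 68: μ(1) = 1, μ(2) = -1, μ(3) = -1, μ(4) = 0, μ(5) = -1, μ(6) = 1, μ(7) = -1, μ(8) = 0, μ(9) = 0, μ(10) = 1, μ(11) = -1, μ(12) = 0, μ(13) = -1, μ(14) = 1, μ(15) = 1, μ(16) = 0, μ(17) = -1, μ(18) = 0, μ(19) = -1, μ(20) = 0, μ(21) = 1, μ(22) = 1, μ(23) = -1, μ(24) = 0, μ(25) = 0, μ(26) = 1, μ(27) = 0, μ(28) = 0, μ(29) = -1, μ(30) = -1, μ(31) = -1, μ(32) = 0, μ(33) = 1, μ(34) = 1, μ(35) = 1, μ(36) = 0, μ(37) = -1, μ(38) = 1, μ(39) = 1, μ(40) = 0, μ(41) = -1, μ(42) = -1, μ(43) = -1, μ(44) = 0, μ(45) = 0, μ(46) = 1, μ(47) = -1, μ(48) = 0, μ(49) = 0, μ(50) = 0, μ(51) = 1, μ(52) = 0, μ(53) = -1, μ(54) = 0, μ(55) = 1, μ(56) = 0, μ(57) = 1, μ(58) = 1, μ(59) = -1, μ(60) = 0, μ(61) = -1, μ(62) = 1, μ(63) = 0, μ(64) = 0, μ(65) = 1, μ(66) = -1, μ(67) = -1, μ(68) = 0. Summing all 68 values: -2. (Mertens function M(x) = Σ_{n ≤ x} μ(n); on average M(x) should be small (PNT ⟺ M(x) = o(x)).)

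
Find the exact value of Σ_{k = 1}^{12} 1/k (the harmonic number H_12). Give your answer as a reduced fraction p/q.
H_12 = 86021/27720

Direct summation: H_12 = 1 + 1/2 + ... + 1/12. The least common denominator is lcm(1, ..., 12) = 27720; over this denominator the numerator is 27720 + 13860 + 9240 + 6930 + 5544 + 4620 + 3960 + 3465 + 3080 + 2772 + 2520 + 2310 = 86021, so H_12 = 86021/27720 (already in lowest terms) ≈ 3.10321. (The PNT-adjacent estimate ln(12) + γ ≈ 3.06212 matches within O(1/n).)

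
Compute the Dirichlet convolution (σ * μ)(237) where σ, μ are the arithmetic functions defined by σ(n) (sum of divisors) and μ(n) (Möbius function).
(σ * μ)(237) = 237

Divisors of 237: [1, 3, 79, 237]. For each d | 237:
  d = 1: σ(1) · μ(237/1) = 1 · 1 = 1
  d = 3: σ(3) · μ(237/3) = 4 · -1 = -4
  d = 79: σ(79) · μ(237/79) = 80 · -1 = -80
  d = 237: σ(237) · μ(237/237) = 320 · 1 = 320
Summing: (σ * μ)(237) = 1 + -4 + -80 + 320 = 237.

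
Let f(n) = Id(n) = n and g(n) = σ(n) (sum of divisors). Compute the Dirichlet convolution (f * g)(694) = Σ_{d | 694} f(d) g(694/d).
(Id * σ)(694) = 3475

Divisors of 694: [1, 2, 347, 694]. For each d | 694:
  d = 1: Id(1) · σ(694/1) = 1 · 1044 = 1044
  d = 2: Id(2) · σ(694/2) = 2 · 348 = 696
  d = 347: Id(347) · σ(694/347) = 347 · 3 = 1041
  d = 694: Id(694) · σ(694/694) = 694 · 1 = 694
Summing: (Id * σ)(694) = 1044 + 696 + 1041 + 694 = 3475.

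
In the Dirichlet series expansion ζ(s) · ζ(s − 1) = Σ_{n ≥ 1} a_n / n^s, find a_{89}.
σ(89) = 90

In the product (Σ m^0/m^s)(Σ k / k^s) = Σ (Σ_{d | n} d) / n^s, the coefficient of 1/n^s is σ(n) = Σ_{d | n} d. For n = 89, divisors are [1, 89]; summing: σ(89) = 90.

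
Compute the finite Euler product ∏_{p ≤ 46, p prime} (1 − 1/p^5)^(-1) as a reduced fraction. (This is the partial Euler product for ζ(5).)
∏ = 1572482291224969810929353517600303098269844539827384419450979869/1516482033755337998564749447506198249900022724140786873799147520

The primes p ≤ 46 are [2, 3, 5, 7, 11, 13, 17, 19, 23, 29, 31, 37, 41, 43]. For each prime, (1 − 1/p^5)^(-1) = p^5 / (p^5 − 1). The product is (1 − 1/2^5)^(-1), (1 − 1/3^5)^(-1), (1 − 1/5^5)^(-1), (1 − 1/7^5)^(-1), (1 − 1/11^5)^(-1), (1 − 1/13^5)^(-1), (1 − 1/17^5)^(-1), (1 − 1/19^5)^(-1), (1 − 1/23^5)^(-1), (1 − 1/29^5)^(-1), (1 − 1/31^5)^(-1), (1 − 1/37^5)^(-1), (1 − 1/41^5)^(-1), (1 − 1/43^5)^(-1) = ∏ p^5 / (p^5 − 1) = 1572482291224969810929353517600303098269844539827384419450979869/1516482033755337998564749447506198249900022724140786873799147520.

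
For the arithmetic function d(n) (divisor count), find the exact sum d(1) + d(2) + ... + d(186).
Σ_{n ≤ 186} d(n) = 1005

Compute d(n) for each 1 ≤ n ≤ 186: d(1) = 1, d(2) = 2, d(3) = 2, d(4) = 3, d(5) = 2, d(6) = 4, d(7) = 2, d(8) = 4, d(9) = 3, d(10) = 4, d(11) = 2, d(12) = 6, d(13) = 2, d(14) = 4, d(15) = 4, d(16) = 5, d(17) = 2, d(18) = 6, d(19) = 2, d(20) = 6, d(21) = 4, d(22) = 4, d(23) = 2, d(24) = 8, d(25) = 3, d(26) = 4, d(27) = 4, d(28) = 6, d(29) = 2, d(30) = 8, d(31) = 2, d(32) = 6, d(33) = 4, d(34) = 4, d(35) = 4, d(36) = 9, d(37) = 2, d(38) = 4, d(39) = 4, d(40) = 8, d(41) = 2, d(42) = 8, d(43) = 2, d(44) = 6, d(45) = 6, d(46) = 4, d(47) = 2, d(48) = 10, d(49) = 3, d(50) = 6, d(51) = 4, d(52) = 6, d(53) = 2, d(54) = 8, d(55) = 4, d(56) = 8, d(57) = 4, d(58) = 4, d(59) = 2, d(60) = 12, d(61) = 2, d(62) = 4, d(63) = 6, d(64) = 7, d(65) = 4, d(66) = 8, d(67) = 2, d(68) = 6, d(69) = 4, d(70) = 8, d(71) = 2, d(72) = 12, d(73) = 2, d(74) = 4, d(75) = 6, d(76) = 6, d(77) = 4, d(78) = 8, d(79) = 2, d(80) = 10, d(81) = 5, d(82) = 4, d(83) = 2, d(84) = 12, d(85) = 4, d(86) = 4, d(87) = 4, d(88) = 8, d(89) = 2, d(90) = 12, d(91) = 4, d(92) = 6, d(93) = 4, d(94) = 4, d(95) = 4, d(96) = 12, d(97) = 2, d(98) = 6, d(99) = 6, d(100) = 9, d(101) = 2, d(102) = 8, d(103) = 2, d(104) = 8, d(105) = 8, d(106) = 4, d(107) = 2, d(108) = 12, d(109) = 2, d(110) = 8, d(111) = 4, d(112) = 10, d(113) = 2, d(114) = 8, d(115) = 4, d(116) = 6, d(117) = 6, d(118) = 4, d(119) = 4, d(120) = 16, d(121) = 3, d(122) = 4, d(123) = 4, d(124) = 6, d(125) = 4, d(126) = 12, d(127) = 2, d(128) = 8, d(129) = 4, d(130) = 8, d(131) = 2, d(132) = 12, d(133) = 4, d(134) = 4, d(135) = 8, d(136) = 8, d(137) = 2, d(138) = 8, d(139) = 2, d(140) = 12, d(141) = 4, d(142) = 4, d(143) = 4, d(144) = 15, d(145) = 4, d(146) = 4, d(147) = 6, d(148) = 6, d(149) = 2, d(150) = 12, d(151) = 2, d(152) = 8, d(153) = 6, d(154) = 8, d(155) = 4, d(156) = 12, d(157) = 2, d(158) = 4, d(159) = 4, d(160) = 12, d(161) = 4, d(162) = 10, d(163) = 2, d(164) = 6, d(165) = 8, d(166) = 4, d(167) = 2, d(168) = 16, d(169) = 3, d(170) = 8, d(171) = 6, d(172) = 6, d(173) = 2, d(174) = 8, d(175) = 6, d(176) = 10, d(177) = 4, d(178) = 4, d(179) = 2, d(180) = 18, d(181) = 2, d(182) = 8, d(183) = 4, d(184) = 8, d(185) = 4, d(186) = 8. Summing all 186 values: 1005. (Dirichlet's divisor formula: Σ_{n ≤ x} d(n) = x ln(x) + (2γ − 1) x + O(√x). For x = 186, the asymptotic estimate is ≈ 1000.71.)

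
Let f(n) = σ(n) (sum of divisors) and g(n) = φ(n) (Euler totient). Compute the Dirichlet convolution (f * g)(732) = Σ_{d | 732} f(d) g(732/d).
(σ * φ)(732) = 8784

Divisors of 732: [1, 2, 3, 4, 6, 12, 61, 122, 183, 244, 366, 732]. For each d | 732:
  d = 1: σ(1) · φ(732/1) = 1 · 240 = 240
  d = 2: σ(2) · φ(732/2) = 3 · 120 = 360
  d = 3: σ(3) · φ(732/3) = 4 · 120 = 480
  d = 4: σ(4) · φ(732/4) = 7 · 120 = 840
  d = 6: σ(6) · φ(732/6) = 12 · 60 = 720
  d = 12: σ(12) · φ(732/12) = 28 · 60 = 1680
  d = 61: σ(61) · φ(732/61) = 62 · 4 = 248
  d = 122: σ(122) · φ(732/122) = 186 · 2 = 372
  d = 183: σ(183) · φ(732/183) = 248 · 2 = 496
  d = 244: σ(244) · φ(732/244) = 434 · 2 = 868
  d = 366: σ(366) · φ(732/366) = 744 · 1 = 744
  d = 732: σ(732) · φ(732/732) = 1736 · 1 = 1736
Summing: (σ * φ)(732) = 240 + 360 + 480 + 840 + 720 + 1680 + 248 + 372 + 496 + 868 + 744 + 1736 = 8784.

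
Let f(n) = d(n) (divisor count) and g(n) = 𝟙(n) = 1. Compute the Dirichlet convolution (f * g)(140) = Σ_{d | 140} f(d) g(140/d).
(d * 𝟙)(140) = 54

Divisors of 140: [1, 2, 4, 5, 7, 10, 14, 20, 28, 35, 70, 140]. For each d | 140:
  d = 1: d(1) · 𝟙(140/1) = 1 · 1 = 1
  d = 2: d(2) · 𝟙(140/2) = 2 · 1 = 2
  d = 4: d(4) · 𝟙(140/4) = 3 · 1 = 3
  d = 5: d(5) · 𝟙(140/5) = 2 · 1 = 2
  d = 7: d(7) · 𝟙(140/7) = 2 · 1 = 2
  d = 10: d(10) · 𝟙(140/10) = 4 · 1 = 4
  d = 14: d(14) · 𝟙(140/14) = 4 · 1 = 4
  d = 20: d(20) · 𝟙(140/20) = 6 · 1 = 6
  d = 28: d(28) · 𝟙(140/28) = 6 · 1 = 6
  d = 35: d(35) · 𝟙(140/35) = 4 · 1 = 4
  d = 70: d(70) · 𝟙(140/70) = 8 · 1 = 8
  d = 140: d(140) · 𝟙(140/140) = 12 · 1 = 12
Summing: (d * 𝟙)(140) = 1 + 2 + 3 + 2 + 2 + 4 + 4 + 6 + 6 + 4 + 8 + 12 = 54.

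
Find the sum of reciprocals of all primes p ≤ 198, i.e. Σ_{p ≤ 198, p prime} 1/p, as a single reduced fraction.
Σ 1/p = 76196574135067008118914163673288637004399442476398684669741544152346284384175423/39195588149163123383161804554421175259738677336198748467804183290796540382737190

π(198) = 45, so the primes ≤ 198 are [2, 3, 5, 7, 11, 13, 17, 19, 23, 29, 31, 37, 41, 43, 47, 53, 59, 61, 67, 71, 73, 79, 83, 89, 97, 101, 103, 107, 109, 113, 127, 131, 137, 139, 149, 151, 157, 163, 167, 173, 179, 181, 191, 193, 197]. Summing 1/p over these primes: 76196574135067008118914163673288637004399442476398684669741544152346284384175423/39195588149163123383161804554421175259738677336198748467804183290796540382737190 ≈ 1.9440. Mertens estimate ln ln(198) + 0.2615 ≈ 1.9270.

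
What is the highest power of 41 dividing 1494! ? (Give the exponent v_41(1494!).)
v_41(1494!) = 36

Legendre's formula: v_p(n!) = Σ_{k ≥ 1} ⌊n / p^k⌋. For p = 41, n = 1494, the terms are:
  ⌊1494/41^1⌋ = ⌊1494/41⌋ = 36
(the next term ⌊1494/41^2⌋ = 0, terminating the sum). Summing: v_41(1494!) = 36 = 36.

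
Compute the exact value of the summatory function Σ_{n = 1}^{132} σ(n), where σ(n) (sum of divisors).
Σ_{n ≤ 132} σ(n) = 14431

Compute σ(n) for each 1 ≤ n ≤ 132: σ(1) = 1, σ(2) = 3, σ(3) = 4, σ(4) = 7, σ(5) = 6, σ(6) = 12, σ(7) = 8, σ(8) = 15, σ(9) = 13, σ(10) = 18, σ(11) = 12, σ(12) = 28, σ(13) = 14, σ(14) = 24, σ(15) = 24, σ(16) = 31, σ(17) = 18, σ(18) = 39, σ(19) = 20, σ(20) = 42, σ(21) = 32, σ(22) = 36, σ(23) = 24, σ(24) = 60, σ(25) = 31, σ(26) = 42, σ(27) = 40, σ(28) = 56, σ(29) = 30, σ(30) = 72, σ(31) = 32, σ(32) = 63, σ(33) = 48, σ(34) = 54, σ(35) = 48, σ(36) = 91, σ(37) = 38, σ(38) = 60, σ(39) = 56, σ(40) = 90, σ(41) = 42, σ(42) = 96, σ(43) = 44, σ(44) = 84, σ(45) = 78, σ(46) = 72, σ(47) = 48, σ(48) = 124, σ(49) = 57, σ(50) = 93, σ(51) = 72, σ(52) = 98, σ(53) = 54, σ(54) = 120, σ(55) = 72, σ(56) = 120, σ(57) = 80, σ(58) = 90, σ(59) = 60, σ(60) = 168, σ(61) = 62, σ(62) = 96, σ(63) = 104, σ(64) = 127, σ(65) = 84, σ(66) = 144, σ(67) = 68, σ(68) = 126, σ(69) = 96, σ(70) = 144, σ(71) = 72, σ(72) = 195, σ(73) = 74, σ(74) = 114, σ(75) = 124, σ(76) = 140, σ(77) = 96, σ(78) = 168, σ(79) = 80, σ(80) = 186, σ(81) = 121, σ(82) = 126, σ(83) = 84, σ(84) = 224, σ(85) = 108, σ(86) = 132, σ(87) = 120, σ(88) = 180, σ(89) = 90, σ(90) = 234, σ(91) = 112, σ(92) = 168, σ(93) = 128, σ(94) = 144, σ(95) = 120, σ(96) = 252, σ(97) = 98, σ(98) = 171, σ(99) = 156, σ(100) = 217, σ(101) = 102, σ(102) = 216, σ(103) = 104, σ(104) = 210, σ(105) = 192, σ(106) = 162, σ(107) = 108, σ(108) = 280, σ(109) = 110, σ(110) = 216, σ(111) = 152, σ(112) = 248, σ(113) = 114, σ(114) = 240, σ(115) = 144, σ(116) = 210, σ(117) = 182, σ(118) = 180, σ(119) = 144, σ(120) = 360, σ(121) = 133, σ(122) = 186, σ(123) = 168, σ(124) = 224, σ(125) = 156, σ(126) = 312, σ(127) = 128, σ(128) = 255, σ(129) = 176, σ(130) = 252, σ(131) = 132, σ(132) = 336. Summing all 132 values: 14431. (Average order: Σ_{n ≤ x} σ(n) ~ (π²/12) x². For x = 132, (π²/12)·132² ≈ 14330.67.)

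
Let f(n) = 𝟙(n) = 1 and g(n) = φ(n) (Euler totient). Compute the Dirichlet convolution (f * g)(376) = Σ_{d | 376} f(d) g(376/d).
(𝟙 * φ)(376) = 376

Divisors of 376: [1, 2, 4, 8, 47, 94, 188, 376]. For each d | 376:
  d = 1: 𝟙(1) · φ(376/1) = 1 · 184 = 184
  d = 2: 𝟙(2) · φ(376/2) = 1 · 92 = 92
  d = 4: 𝟙(4) · φ(376/4) = 1 · 46 = 46
  d = 8: 𝟙(8) · φ(376/8) = 1 · 46 = 46
  d = 47: 𝟙(47) · φ(376/47) = 1 · 4 = 4
  d = 94: 𝟙(94) · φ(376/94) = 1 · 2 = 2
  d = 188: 𝟙(188) · φ(376/188) = 1 · 1 = 1
  d = 376: 𝟙(376) · φ(376/376) = 1 · 1 = 1
Summing: (𝟙 * φ)(376) = 184 + 92 + 46 + 46 + 4 + 2 + 1 + 1 = 376.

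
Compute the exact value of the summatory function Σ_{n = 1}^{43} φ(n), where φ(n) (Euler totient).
Σ_{n ≤ 43} φ(n) = 584

Compute φ(n) for each 1 ≤ n ≤ 43: φ(1) = 1, φ(2) = 1, φ(3) = 2, φ(4) = 2, φ(5) = 4, φ(6) = 2, φ(7) = 6, φ(8) = 4, φ(9) = 6, φ(10) = 4, φ(11) = 10, φ(12) = 4, φ(13) = 12, φ(14) = 6, φ(15) = 8, φ(16) = 8, φ(17) = 16, φ(18) = 6, φ(19) = 18, φ(20) = 8, φ(21) = 12, φ(22) = 10, φ(23) = 22, φ(24) = 8, φ(25) = 20, φ(26) = 12, φ(27) = 18, φ(28) = 12, φ(29) = 28, φ(30) = 8, φ(31) = 30, φ(32) = 16, φ(33) = 20, φ(34) = 16, φ(35) = 24, φ(36) = 12, φ(37) = 36, φ(38) = 18, φ(39) = 24, φ(40) = 16, φ(41) = 40, φ(42) = 12, φ(43) = 42. Summing all 43 values: 584. (Average order: Σ_{n ≤ x} φ(n) ~ (3/π²) x². For x = 43, (3/π²)·43² ≈ 562.03.)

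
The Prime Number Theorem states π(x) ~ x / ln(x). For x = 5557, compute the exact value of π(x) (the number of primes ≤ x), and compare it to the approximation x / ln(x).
π(5557) = 733;  x/ln(x) ≈ 644.45;  relative error ≈ 12.08%.

Directly count primes up to 5557: π(5557) = 733. The PNT approximation gives 5557/ln(5557) ≈ 5557/8.62281 ≈ 644.45. Relative error (π(x) − x/ln(x)) / π(x) ≈ 12.08%; the approximation is known to undercount slightly (Li(x) is a better estimate).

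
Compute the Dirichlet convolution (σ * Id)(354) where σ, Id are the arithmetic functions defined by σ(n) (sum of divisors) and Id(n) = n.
(σ * Id)(354) = 4165

Divisors of 354: [1, 2, 3, 6, 59, 118, 177, 354]. For each d | 354:
  d = 1: σ(1) · Id(354/1) = 1 · 354 = 354
  d = 2: σ(2) · Id(354/2) = 3 · 177 = 531
  d = 3: σ(3) · Id(354/3) = 4 · 118 = 472
  d = 6: σ(6) · Id(354/6) = 12 · 59 = 708
  d = 59: σ(59) · Id(354/59) = 60 · 6 = 360
  d = 118: σ(118) · Id(354/118) = 180 · 3 = 540
  d = 177: σ(177) · Id(354/177) = 240 · 2 = 480
  d = 354: σ(354) · Id(354/354) = 720 · 1 = 720
Summing: (σ * Id)(354) = 354 + 531 + 472 + 708 + 360 + 540 + 480 + 720 = 4165.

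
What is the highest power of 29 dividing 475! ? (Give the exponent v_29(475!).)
v_29(475!) = 16

Legendre's formula: v_p(n!) = Σ_{k ≥ 1} ⌊n / p^k⌋. For p = 29, n = 475, the terms are:
  ⌊475/29^1⌋ = ⌊475/29⌋ = 16
(the next term ⌊475/29^2⌋ = 0, terminating the sum). Summing: v_29(475!) = 16 = 16.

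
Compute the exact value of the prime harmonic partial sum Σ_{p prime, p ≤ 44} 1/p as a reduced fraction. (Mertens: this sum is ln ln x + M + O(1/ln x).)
Σ 1/p = 21460568175640361/13082761331670030

π(44) = 14, so the primes ≤ 44 are [2, 3, 5, 7, 11, 13, 17, 19, 23, 29, 31, 37, 41, 43]. Summing 1/p over these primes: 21460568175640361/13082761331670030 ≈ 1.6404. Mertens estimate ln ln(44) + 0.2615 ≈ 1.5923.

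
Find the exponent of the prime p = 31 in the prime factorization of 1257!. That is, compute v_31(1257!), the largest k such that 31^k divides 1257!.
v_31(1257!) = 41

Legendre's formula: v_p(n!) = Σ_{k ≥ 1} ⌊n / p^k⌋. For p = 31, n = 1257, the terms are:
  ⌊1257/31^1⌋ = ⌊1257/31⌋ = 40
  ⌊1257/31^2⌋ = ⌊1257/961⌋ = 1
(the next term ⌊1257/31^3⌋ = 0, terminating the sum). Summing: v_31(1257!) = 40 + 1 = 41.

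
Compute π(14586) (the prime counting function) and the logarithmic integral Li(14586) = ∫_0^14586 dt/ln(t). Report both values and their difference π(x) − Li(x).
π(14586) = 1708;  Li(14586) ≈ 1733.51;  π(x) − Li(x) ≈ -25.51.

Direct count of primes ≤ 14586 gives π(14586) = 1708. Numerical evaluation of the logarithmic integral gives Li(14586) ≈ 1733.51. The difference π(x) − Li(x) ≈ -25.51 is typically negative for small/moderate x (Li(x) overestimates), though Littlewood's theorem shows this sign changes infinitely often.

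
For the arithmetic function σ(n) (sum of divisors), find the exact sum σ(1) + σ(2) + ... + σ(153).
Σ_{n ≤ 153} σ(n) = 19290

Compute σ(n) for each 1 ≤ n ≤ 153: σ(1) = 1, σ(2) = 3, σ(3) = 4, σ(4) = 7, σ(5) = 6, σ(6) = 12, σ(7) = 8, σ(8) = 15, σ(9) = 13, σ(10) = 18, σ(11) = 12, σ(12) = 28, σ(13) = 14, σ(14) = 24, σ(15) = 24, σ(16) = 31, σ(17) = 18, σ(18) = 39, σ(19) = 20, σ(20) = 42, σ(21) = 32, σ(22) = 36, σ(23) = 24, σ(24) = 60, σ(25) = 31, σ(26) = 42, σ(27) = 40, σ(28) = 56, σ(29) = 30, σ(30) = 72, σ(31) = 32, σ(32) = 63, σ(33) = 48, σ(34) = 54, σ(35) = 48, σ(36) = 91, σ(37) = 38, σ(38) = 60, σ(39) = 56, σ(40) = 90, σ(41) = 42, σ(42) = 96, σ(43) = 44, σ(44) = 84, σ(45) = 78, σ(46) = 72, σ(47) = 48, σ(48) = 124, σ(49) = 57, σ(50) = 93, σ(51) = 72, σ(52) = 98, σ(53) = 54, σ(54) = 120, σ(55) = 72, σ(56) = 120, σ(57) = 80, σ(58) = 90, σ(59) = 60, σ(60) = 168, σ(61) = 62, σ(62) = 96, σ(63) = 104, σ(64) = 127, σ(65) = 84, σ(66) = 144, σ(67) = 68, σ(68) = 126, σ(69) = 96, σ(70) = 144, σ(71) = 72, σ(72) = 195, σ(73) = 74, σ(74) = 114, σ(75) = 124, σ(76) = 140, σ(77) = 96, σ(78) = 168, σ(79) = 80, σ(80) = 186, σ(81) = 121, σ(82) = 126, σ(83) = 84, σ(84) = 224, σ(85) = 108, σ(86) = 132, σ(87) = 120, σ(88) = 180, σ(89) = 90, σ(90) = 234, σ(91) = 112, σ(92) = 168, σ(93) = 128, σ(94) = 144, σ(95) = 120, σ(96) = 252, σ(97) = 98, σ(98) = 171, σ(99) = 156, σ(100) = 217, σ(101) = 102, σ(102) = 216, σ(103) = 104, σ(104) = 210, σ(105) = 192, σ(106) = 162, σ(107) = 108, σ(108) = 280, σ(109) = 110, σ(110) = 216, σ(111) = 152, σ(112) = 248, σ(113) = 114, σ(114) = 240, σ(115) = 144, σ(116) = 210, σ(117) = 182, σ(118) = 180, σ(119) = 144, σ(120) = 360, σ(121) = 133, σ(122) = 186, σ(123) = 168, σ(124) = 224, σ(125) = 156, σ(126) = 312, σ(127) = 128, σ(128) = 255, σ(129) = 176, σ(130) = 252, σ(131) = 132, σ(132) = 336, σ(133) = 160, σ(134) = 204, σ(135) = 240, σ(136) = 270, σ(137) = 138, σ(138) = 288, σ(139) = 140, σ(140) = 336, σ(141) = 192, σ(142) = 216, σ(143) = 168, σ(144) = 403, σ(145) = 180, σ(146) = 222, σ(147) = 228, σ(148) = 266, σ(149) = 150, σ(150) = 372, σ(151) = 152, σ(152) = 300, σ(153) = 234. Summing all 153 values: 19290. (Average order: Σ_{n ≤ x} σ(n) ~ (π²/12) x². For x = 153, (π²/12)·153² ≈ 19253.13.)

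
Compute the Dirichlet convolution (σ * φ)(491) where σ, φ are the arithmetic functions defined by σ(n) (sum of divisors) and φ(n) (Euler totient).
(σ * φ)(491) = 982

Divisors of 491: [1, 491]. For each d | 491:
  d = 1: σ(1) · φ(491/1) = 1 · 490 = 490
  d = 491: σ(491) · φ(491/491) = 492 · 1 = 492
Summing: (σ * φ)(491) = 490 + 492 = 982.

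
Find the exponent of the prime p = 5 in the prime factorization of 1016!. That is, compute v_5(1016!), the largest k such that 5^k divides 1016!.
v_5(1016!) = 252

Legendre's formula: v_p(n!) = Σ_{k ≥ 1} ⌊n / p^k⌋. For p = 5, n = 1016, the terms are:
  ⌊1016/5^1⌋ = ⌊1016/5⌋ = 203
  ⌊1016/5^2⌋ = ⌊1016/25⌋ = 40
  ⌊1016/5^3⌋ = ⌊1016/125⌋ = 8
  ⌊1016/5^4⌋ = ⌊1016/625⌋ = 1
(the next term ⌊1016/5^5⌋ = 0, terminating the sum). Summing: v_5(1016!) = 203 + 40 + 8 + 1 = 252.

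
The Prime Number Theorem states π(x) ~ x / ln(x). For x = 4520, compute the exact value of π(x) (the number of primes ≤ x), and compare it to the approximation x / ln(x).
π(4520) = 614;  x/ln(x) ≈ 537.06;  relative error ≈ 12.53%.

Directly count primes up to 4520: π(4520) = 614. The PNT approximation gives 4520/ln(4520) ≈ 4520/8.41627 ≈ 537.06. Relative error (π(x) − x/ln(x)) / π(x) ≈ 12.53%; the approximation is known to undercount slightly (Li(x) is a better estimate).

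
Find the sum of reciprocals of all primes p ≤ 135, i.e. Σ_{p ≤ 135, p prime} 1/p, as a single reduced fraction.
Σ 1/p = 980956909242278731029785409368357903506317057050081/525896479052627740771371797072411912900610967452630

π(135) = 32, so the primes ≤ 135 are [2, 3, 5, 7, 11, 13, 17, 19, 23, 29, 31, 37, 41, 43, 47, 53, 59, 61, 67, 71, 73, 79, 83, 89, 97, 101, 103, 107, 109, 113, 127, 131]. Summing 1/p over these primes: 980956909242278731029785409368357903506317057050081/525896479052627740771371797072411912900610967452630 ≈ 1.8653. Mertens estimate ln ln(135) + 0.2615 ≈ 1.8518.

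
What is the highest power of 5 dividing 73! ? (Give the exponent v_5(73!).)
v_5(73!) = 16

Legendre's formula: v_p(n!) = Σ_{k ≥ 1} ⌊n / p^k⌋. For p = 5, n = 73, the terms are:
  ⌊73/5^1⌋ = ⌊73/5⌋ = 14
  ⌊73/5^2⌋ = ⌊73/25⌋ = 2
(the next term ⌊73/5^3⌋ = 0, terminating the sum). Summing: v_5(73!) = 14 + 2 = 16.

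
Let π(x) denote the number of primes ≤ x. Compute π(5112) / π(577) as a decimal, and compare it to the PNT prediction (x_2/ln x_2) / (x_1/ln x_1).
π(5112)/π(577) = 683/106 ≈ 6.4434;  PNT prediction ≈ 6.5963.

π(577) = 106 and π(5112) = 683, so π(5112)/π(577) ≈ 6.4434. The PNT-predicted ratio is (5112/ln(5112)) / (577/ln(577)) ≈ 6.5963. The two agree to within a few percent, as expected.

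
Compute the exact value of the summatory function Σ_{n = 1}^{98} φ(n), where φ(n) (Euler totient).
Σ_{n ≤ 98} φ(n) = 2944

Compute φ(n) for each 1 ≤ n ≤ 98: φ(1) = 1, φ(2) = 1, φ(3) = 2, φ(4) = 2, φ(5) = 4, φ(6) = 2, φ(7) = 6, φ(8) = 4, φ(9) = 6, φ(10) = 4, φ(11) = 10, φ(12) = 4, φ(13) = 12, φ(14) = 6, φ(15) = 8, φ(16) = 8, φ(17) = 16, φ(18) = 6, φ(19) = 18, φ(20) = 8, φ(21) = 12, φ(22) = 10, φ(23) = 22, φ(24) = 8, φ(25) = 20, φ(26) = 12, φ(27) = 18, φ(28) = 12, φ(29) = 28, φ(30) = 8, φ(31) = 30, φ(32) = 16, φ(33) = 20, φ(34) = 16, φ(35) = 24, φ(36) = 12, φ(37) = 36, φ(38) = 18, φ(39) = 24, φ(40) = 16, φ(41) = 40, φ(42) = 12, φ(43) = 42, φ(44) = 20, φ(45) = 24, φ(46) = 22, φ(47) = 46, φ(48) = 16, φ(49) = 42, φ(50) = 20, φ(51) = 32, φ(52) = 24, φ(53) = 52, φ(54) = 18, φ(55) = 40, φ(56) = 24, φ(57) = 36, φ(58) = 28, φ(59) = 58, φ(60) = 16, φ(61) = 60, φ(62) = 30, φ(63) = 36, φ(64) = 32, φ(65) = 48, φ(66) = 20, φ(67) = 66, φ(68) = 32, φ(69) = 44, φ(70) = 24, φ(71) = 70, φ(72) = 24, φ(73) = 72, φ(74) = 36, φ(75) = 40, φ(76) = 36, φ(77) = 60, φ(78) = 24, φ(79) = 78, φ(80) = 32, φ(81) = 54, φ(82) = 40, φ(83) = 82, φ(84) = 24, φ(85) = 64, φ(86) = 42, φ(87) = 56, φ(88) = 40, φ(89) = 88, φ(90) = 24, φ(91) = 72, φ(92) = 44, φ(93) = 60, φ(94) = 46, φ(95) = 72, φ(96) = 32, φ(97) = 96, φ(98) = 42. Summing all 98 values: 2944. (Average order: Σ_{n ≤ x} φ(n) ~ (3/π²) x². For x = 98, (3/π²)·98² ≈ 2919.27.)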